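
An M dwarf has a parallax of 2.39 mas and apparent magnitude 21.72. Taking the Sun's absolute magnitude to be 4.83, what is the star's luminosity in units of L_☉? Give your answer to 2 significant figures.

d = 1/p = 1000/2.39 mas = 418.4 pc
M = m − 5 log₁₀ d + 5 = 21.72 − 5·2.6216 + 5 = 13.612
M − M_☉ = 13.612 − 4.83 = 8.782
L/L_☉ = 10^(−0.4 × 8.782) = 3.070×10^-4

L/L_☉ ≈ 3.1×10^-4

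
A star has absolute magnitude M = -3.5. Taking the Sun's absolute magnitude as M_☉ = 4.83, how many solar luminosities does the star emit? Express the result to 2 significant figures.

M − M_☉ = -3.5 − 4.83 = -8.330
L/L_☉ = 10^(−0.4 (M − M_☉)) = 10^3.332 = 2148

L/L_☉ ≈ 2100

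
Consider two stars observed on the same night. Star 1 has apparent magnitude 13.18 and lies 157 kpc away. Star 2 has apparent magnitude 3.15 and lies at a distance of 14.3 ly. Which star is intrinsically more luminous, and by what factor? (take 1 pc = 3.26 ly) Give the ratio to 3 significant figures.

Star 1 is more luminous, by a factor of 125000.

Star 1: d = 157 kpc = 157000 pc
Star 1: M = m − 5 log₁₀ d + 5 = 13.18 − 5·5.1959 + 5 = -7.799
Star 2: d = 14.3 ly / 3.26 = 4.387 pc
Star 2: M = m − 5 log₁₀ d + 5 = 3.15 − 5·0.6421 + 5 = 4.939
ΔM = M_1 − M_2 = -7.799 − (4.939) = -12.739; smaller M is more luminous → Star 1.
L ratio = 10^(0.4 |ΔM|) = 10^5.096 = 124600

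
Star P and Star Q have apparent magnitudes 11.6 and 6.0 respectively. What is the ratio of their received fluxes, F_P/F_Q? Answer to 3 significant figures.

F_P/F_Q ≈ 5.75×10^-3

Δm = 11.6 − (6.0) = 5.6
Flux ratio = 10^(−0.4 Δm) = 10^(−0.4 × 5.6) = 10^-2.240 = 5.754×10^-3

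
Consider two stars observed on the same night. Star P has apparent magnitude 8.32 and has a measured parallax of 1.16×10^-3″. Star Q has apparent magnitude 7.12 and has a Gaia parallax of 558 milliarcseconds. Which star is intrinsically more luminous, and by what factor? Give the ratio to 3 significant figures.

Star P is more luminous, by a factor of 76600.

Star P: d = 1/p = 1/1.16×10^-3″ = 862.1 pc
Star P: M = m − 5 log₁₀ d + 5 = 8.32 − 5·2.9355 + 5 = -1.358
Star Q: p = 558 mas = 0.558″ → d = 1/p = 1.792 pc
Star Q: M = m − 5 log₁₀ d + 5 = 7.12 − 5·0.2534 + 5 = 10.853
ΔM = M_P − M_Q = -1.358 − (10.853) = -12.211; smaller M is more luminous → Star P.
L ratio = 10^(0.4 |ΔM|) = 10^4.884 = 76620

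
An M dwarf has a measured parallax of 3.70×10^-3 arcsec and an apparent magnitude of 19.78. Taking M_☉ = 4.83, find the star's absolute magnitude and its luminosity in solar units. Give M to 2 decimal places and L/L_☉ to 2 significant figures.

d = 1/p = 1/3.70×10^-3″ = 270.3 pc
M = m − 5 log₁₀ d + 5 = 19.78 − 5·2.4318 + 5 = 12.621
M − M_☉ = 12.621 − 4.83 = 7.791
L/L_☉ = 10^(−0.4 × 7.791) = 7.649×10^-4

M ≈ 12.62; L/L_☉ ≈ 7.6×10^-4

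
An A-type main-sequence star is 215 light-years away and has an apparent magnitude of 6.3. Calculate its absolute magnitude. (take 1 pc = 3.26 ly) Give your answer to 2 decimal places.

d = 215 ly / 3.26 = 65.95 pc
5 log₁₀(d/10 pc) = 5 log₁₀(65.95) − 5 = 4.096
M = m − 5 log₁₀(d/10) = 6.3 − 4.096 = 2.204

M ≈ 2.20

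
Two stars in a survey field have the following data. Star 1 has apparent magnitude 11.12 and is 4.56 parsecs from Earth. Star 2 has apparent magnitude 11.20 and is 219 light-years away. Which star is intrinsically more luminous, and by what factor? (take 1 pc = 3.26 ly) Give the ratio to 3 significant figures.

Star 1: M = m − 5 log₁₀ d + 5 = 11.12 − 5·0.6590 + 5 = 12.825
Star 2: d = 219 ly / 3.26 = 67.18 pc
Star 2: M = m − 5 log₁₀ d + 5 = 11.20 − 5·1.8272 + 5 = 7.064
ΔM = M_1 − M_2 = 12.825 − (7.064) = 5.761; smaller M is more luminous → Star 2.
L ratio = 10^(0.4 |ΔM|) = 10^2.305 = 201.6

Star 2 is more luminous, by a factor of 202.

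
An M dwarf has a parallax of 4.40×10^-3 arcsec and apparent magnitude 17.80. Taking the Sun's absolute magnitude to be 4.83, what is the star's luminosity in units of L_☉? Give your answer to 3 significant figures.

d = 1/p = 1/4.40×10^-3″ = 227.3 pc
M = m − 5 log₁₀ d + 5 = 17.80 − 5·2.3565 + 5 = 11.017
M − M_☉ = 11.017 − 4.83 = 6.187
L/L_☉ = 10^(−0.4 × 6.187) = 3.350×10^-3

L/L_☉ ≈ 3.35×10^-3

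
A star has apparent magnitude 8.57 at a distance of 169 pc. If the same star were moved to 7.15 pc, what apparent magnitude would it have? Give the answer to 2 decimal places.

Flux ∝ 1/d², so Δm = 5 log₁₀(d₂/d₁) = 5 log₁₀(7.15/169) = -6.868
m₂ = m₁ + Δm = 8.57 + (-6.868) = 1.702

m ≈ 1.70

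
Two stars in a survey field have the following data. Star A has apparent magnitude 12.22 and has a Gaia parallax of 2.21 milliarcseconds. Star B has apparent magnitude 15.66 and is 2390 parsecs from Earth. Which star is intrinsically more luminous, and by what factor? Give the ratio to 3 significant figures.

Star B is more luminous, by a factor of 1.17.

Star A: p = 2.21 mas = 2.21×10^-3″ → d = 1/p = 452.5 pc
Star A: M = m − 5 log₁₀ d + 5 = 12.22 − 5·2.6556 + 5 = 3.942
Star B: M = m − 5 log₁₀ d + 5 = 15.66 − 5·3.3784 + 5 = 3.768
ΔM = M_A − M_B = 3.942 − (3.768) = 0.174; smaller M is more luminous → Star B.
L ratio = 10^(0.4 |ΔM|) = 10^0.070 = 1.174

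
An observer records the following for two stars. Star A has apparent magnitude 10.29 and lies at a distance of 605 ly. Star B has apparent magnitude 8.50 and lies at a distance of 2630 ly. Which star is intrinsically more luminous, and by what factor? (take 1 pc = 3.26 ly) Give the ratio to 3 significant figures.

Star B is more luminous, by a factor of 98.3.

Star A: d = 605 ly / 3.26 = 185.6 pc
Star A: M = m − 5 log₁₀ d + 5 = 10.29 − 5·2.2685 + 5 = 3.947
Star B: d = 2630 ly / 3.26 = 806.7 pc
Star B: M = m − 5 log₁₀ d + 5 = 8.50 − 5·2.9067 + 5 = -1.034
ΔM = M_A − M_B = 3.947 − (-1.034) = 4.981; smaller M is more luminous → Star B.
L ratio = 10^(0.4 |ΔM|) = 10^1.992 = 98.27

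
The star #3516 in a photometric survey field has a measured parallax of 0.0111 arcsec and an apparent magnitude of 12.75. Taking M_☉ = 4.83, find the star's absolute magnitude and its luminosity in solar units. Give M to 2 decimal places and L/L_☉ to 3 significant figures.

M ≈ 7.98; L/L_☉ ≈ 0.0551

d = 1/p = 1/0.0111″ = 90.09 pc
M = m − 5 log₁₀ d + 5 = 12.75 − 5·1.9547 + 5 = 7.977
M − M_☉ = 7.977 − 4.83 = 3.147
L/L_☉ = 10^(−0.4 × 3.147) = 0.05513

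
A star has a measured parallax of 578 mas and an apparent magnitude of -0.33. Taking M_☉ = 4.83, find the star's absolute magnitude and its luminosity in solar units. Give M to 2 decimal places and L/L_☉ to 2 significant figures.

M ≈ 3.48; L/L_☉ ≈ 3.5

d = 1/p = 1000/578 mas = 1.730 pc
M = m − 5 log₁₀ d + 5 = -0.33 − 5·0.2381 + 5 = 3.480
M − M_☉ = 3.480 − 4.83 = -1.350
L/L_☉ = 10^(−0.4 × -1.350) = 3.469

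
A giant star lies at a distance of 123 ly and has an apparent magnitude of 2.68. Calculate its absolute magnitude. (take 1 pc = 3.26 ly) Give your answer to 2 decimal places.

d = 123 ly / 3.26 = 37.73 pc
5 log₁₀(d/10 pc) = 5 log₁₀(37.73) − 5 = 2.883
M = m − 5 log₁₀(d/10) = 2.68 − 2.883 = -0.203

M ≈ -0.20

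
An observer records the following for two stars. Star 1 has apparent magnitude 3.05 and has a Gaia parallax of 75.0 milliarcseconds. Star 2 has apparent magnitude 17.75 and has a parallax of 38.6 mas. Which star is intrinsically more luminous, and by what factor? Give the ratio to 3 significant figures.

Star 1: p = 75.0 mas = 0.0750″ → d = 1/p = 13.33 pc
Star 1: M = m − 5 log₁₀ d + 5 = 3.05 − 5·1.1249 + 5 = 2.425
Star 2: p = 38.6 mas = 0.0386″ → d = 1/p = 25.91 pc
Star 2: M = m − 5 log₁₀ d + 5 = 17.75 − 5·1.4134 + 5 = 15.683
ΔM = M_1 − M_2 = 2.425 − (15.683) = -13.258; smaller M is more luminous → Star 1.
L ratio = 10^(0.4 |ΔM|) = 10^5.303 = 200900

Star 1 is more luminous, by a factor of 201000.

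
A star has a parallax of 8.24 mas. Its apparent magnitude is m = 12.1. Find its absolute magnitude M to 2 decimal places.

M ≈ 6.68

p = 8.24 mas = 8.24×10^-3″ → d = 1/p = 121.4 pc
5 log₁₀(d/10 pc) = 5 log₁₀(121.4) − 5 = 5.420
M = m − 5 log₁₀(d/10) = 12.1 − 5.420 = 6.680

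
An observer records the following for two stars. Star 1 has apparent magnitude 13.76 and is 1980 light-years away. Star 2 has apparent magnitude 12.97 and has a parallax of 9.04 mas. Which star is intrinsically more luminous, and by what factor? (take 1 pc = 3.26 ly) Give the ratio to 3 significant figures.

Star 1 is more luminous, by a factor of 14.6.

Star 1: d = 1980 ly / 3.26 = 607.4 pc
Star 1: M = m − 5 log₁₀ d + 5 = 13.76 − 5·2.7834 + 5 = 4.843
Star 2: p = 9.04 mas = 9.04×10^-3″ → d = 1/p = 110.6 pc
Star 2: M = m − 5 log₁₀ d + 5 = 12.97 − 5·2.0438 + 5 = 7.751
ΔM = M_1 − M_2 = 4.843 − (7.751) = -2.908; smaller M is more luminous → Star 1.
L ratio = 10^(0.4 |ΔM|) = 10^1.163 = 14.56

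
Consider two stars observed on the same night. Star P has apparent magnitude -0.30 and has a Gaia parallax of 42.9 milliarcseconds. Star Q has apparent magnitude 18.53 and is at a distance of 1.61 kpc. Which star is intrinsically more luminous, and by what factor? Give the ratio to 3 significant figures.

Star P is more luminous, by a factor of 7140.

Star P: p = 42.9 mas = 0.0429″ → d = 1/p = 23.31 pc
Star P: M = m − 5 log₁₀ d + 5 = -0.30 − 5·1.3675 + 5 = -2.138
Star Q: d = 1.61 kpc = 1610 pc
Star Q: M = m − 5 log₁₀ d + 5 = 18.53 − 5·3.2068 + 5 = 7.496
ΔM = M_P − M_Q = -2.138 − (7.496) = -9.634; smaller M is more luminous → Star P.
L ratio = 10^(0.4 |ΔM|) = 10^3.853 = 7136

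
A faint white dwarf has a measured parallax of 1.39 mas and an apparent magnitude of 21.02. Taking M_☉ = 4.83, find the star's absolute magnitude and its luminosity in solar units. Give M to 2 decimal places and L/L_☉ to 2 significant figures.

M ≈ 11.74; L/L_☉ ≈ 1.7×10^-3

d = 1/p = 1000/1.39 mas = 719.4 pc
M = m − 5 log₁₀ d + 5 = 21.02 − 5·2.8570 + 5 = 11.735
M − M_☉ = 11.735 − 4.83 = 6.905
L/L_☉ = 10^(−0.4 × 6.905) = 1.730×10^-3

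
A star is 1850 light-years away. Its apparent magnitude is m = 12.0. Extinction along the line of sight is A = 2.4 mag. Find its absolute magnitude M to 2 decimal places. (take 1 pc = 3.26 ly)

M ≈ 0.83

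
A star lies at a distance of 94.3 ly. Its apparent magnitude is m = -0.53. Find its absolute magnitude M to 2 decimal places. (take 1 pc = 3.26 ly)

d = 94.3 ly / 3.26 = 28.93 pc
5 log₁₀(d/10 pc) = 5 log₁₀(28.93) − 5 = 2.306
M = m − 5 log₁₀(d/10) = -0.53 − 2.306 = -2.836

M ≈ -2.84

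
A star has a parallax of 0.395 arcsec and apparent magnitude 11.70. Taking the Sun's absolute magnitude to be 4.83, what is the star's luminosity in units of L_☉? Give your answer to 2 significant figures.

L/L_☉ ≈ 1.1×10^-4

d = 1/p = 1/0.395″ = 2.532 pc
M = m − 5 log₁₀ d + 5 = 11.70 − 5·0.4034 + 5 = 14.683
M − M_☉ = 14.683 − 4.83 = 9.853
L/L_☉ = 10^(−0.4 × 9.853) = 1.145×10^-4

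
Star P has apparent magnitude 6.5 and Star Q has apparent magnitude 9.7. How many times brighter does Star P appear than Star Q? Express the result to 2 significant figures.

19

Magnitude difference = -3.2
Flux ratio = 10^(−0.4 Δm) = 10^(−0.4 × -3.2) = 10^1.280 = 19.05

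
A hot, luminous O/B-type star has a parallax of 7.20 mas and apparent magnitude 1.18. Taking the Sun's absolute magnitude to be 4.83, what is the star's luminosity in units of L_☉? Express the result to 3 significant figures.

L/L_☉ ≈ 5560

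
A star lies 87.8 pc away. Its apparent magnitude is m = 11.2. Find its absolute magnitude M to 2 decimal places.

5 log₁₀(d/10 pc) = 5 log₁₀(87.80) − 5 = 4.717
M = m − 5 log₁₀(d/10) = 11.2 − 4.717 = 6.483

M ≈ 6.48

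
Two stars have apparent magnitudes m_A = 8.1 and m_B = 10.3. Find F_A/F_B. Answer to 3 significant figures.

F_A/F_B ≈ 7.59

Δm = 8.1 − (10.3) = -2.2
Flux ratio = 10^(−0.4 Δm) = 10^(−0.4 × -2.2) = 10^0.880 = 7.586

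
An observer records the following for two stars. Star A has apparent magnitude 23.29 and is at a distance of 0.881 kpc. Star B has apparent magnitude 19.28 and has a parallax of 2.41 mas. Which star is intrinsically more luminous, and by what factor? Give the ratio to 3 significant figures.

Star B is more luminous, by a factor of 8.91.

Star A: d = 0.881 kpc = 881.0 pc
Star A: M = m − 5 log₁₀ d + 5 = 23.29 − 5·2.9450 + 5 = 13.565
Star B: p = 2.41 mas = 2.41×10^-3″ → d = 1/p = 414.9 pc
Star B: M = m − 5 log₁₀ d + 5 = 19.28 − 5·2.6180 + 5 = 11.190
ΔM = M_A − M_B = 13.565 − (11.190) = 2.375; smaller M is more luminous → Star B.
L ratio = 10^(0.4 |ΔM|) = 10^0.950 = 8.913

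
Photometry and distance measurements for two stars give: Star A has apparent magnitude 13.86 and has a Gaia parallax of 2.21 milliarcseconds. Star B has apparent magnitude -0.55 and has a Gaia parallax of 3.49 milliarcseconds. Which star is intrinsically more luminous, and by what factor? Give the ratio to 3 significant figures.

Star B is more luminous, by a factor of 233000.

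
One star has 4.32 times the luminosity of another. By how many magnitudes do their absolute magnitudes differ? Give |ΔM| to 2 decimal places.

|ΔM| ≈ 1.59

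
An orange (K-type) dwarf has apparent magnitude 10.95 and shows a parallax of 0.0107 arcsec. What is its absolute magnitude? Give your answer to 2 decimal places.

M ≈ 6.10

d = 1/p = 1/0.0107″ = 93.46 pc
5 log₁₀(d/10 pc) = 5 log₁₀(93.46) − 5 = 4.853
M = m − 5 log₁₀(d/10) = 10.95 − 4.853 = 6.097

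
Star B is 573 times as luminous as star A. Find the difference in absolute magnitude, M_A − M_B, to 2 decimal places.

M_A − M_B ≈ 6.90

Pogson: ΔM = −2.5 log₁₀(ratio) = −2.5 log₁₀(573) = −2.5 × 2.7582 = -6.895
Star B is brighter so has the smaller magnitude: M_A − M_B is positive.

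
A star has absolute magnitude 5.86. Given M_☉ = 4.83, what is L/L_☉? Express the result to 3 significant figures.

L/L_☉ ≈ 0.387

M − M_☉ = 5.86 − 4.83 = 1.030
L/L_☉ = 10^(−0.4 (M − M_☉)) = 10^-0.412 = 0.3873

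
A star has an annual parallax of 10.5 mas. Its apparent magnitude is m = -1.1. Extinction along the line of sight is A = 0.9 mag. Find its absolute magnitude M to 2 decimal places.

M ≈ -6.89

p = 10.5 mas = 0.0105″ → d = 1/p = 95.24 pc
5 log₁₀(d/10 pc) = 5 log₁₀(95.24) − 5 = 4.894
M = m − 5 log₁₀(d/10) − A = -1.1 − 4.894 − 0.9 = -6.894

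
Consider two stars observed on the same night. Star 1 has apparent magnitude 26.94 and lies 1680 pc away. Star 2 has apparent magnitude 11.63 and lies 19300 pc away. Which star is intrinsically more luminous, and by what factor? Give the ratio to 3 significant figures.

Star 1: M = m − 5 log₁₀ d + 5 = 26.94 − 5·3.2253 + 5 = 15.813
Star 2: M = m − 5 log₁₀ d + 5 = 11.63 − 5·4.2856 + 5 = -4.798
ΔM = M_1 − M_2 = 15.813 − (-4.798) = 20.611; smaller M is more luminous → Star 2.
L ratio = 10^(0.4 |ΔM|) = 10^8.244 = 1.756×10^8

Star 2 is more luminous, by a factor of 1.76×10^8.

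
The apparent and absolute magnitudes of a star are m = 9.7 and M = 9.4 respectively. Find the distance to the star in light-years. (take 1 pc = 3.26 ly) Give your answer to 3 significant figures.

d ≈ 37.4 ly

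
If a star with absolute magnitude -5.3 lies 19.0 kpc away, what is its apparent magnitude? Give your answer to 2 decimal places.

m ≈ 11.09

d = 19.0 kpc = 19000 pc
m = M + 5 log₁₀ d − 5 = -5.3 + 5·4.2788 − 5 = 11.094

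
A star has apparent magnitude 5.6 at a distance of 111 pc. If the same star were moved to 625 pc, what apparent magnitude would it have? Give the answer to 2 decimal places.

m ≈ 9.35

Flux ∝ 1/d², so Δm = 5 log₁₀(d₂/d₁) = 5 log₁₀(625/111) = 3.753
m₂ = m₁ + Δm = 5.6 + (3.753) = 9.353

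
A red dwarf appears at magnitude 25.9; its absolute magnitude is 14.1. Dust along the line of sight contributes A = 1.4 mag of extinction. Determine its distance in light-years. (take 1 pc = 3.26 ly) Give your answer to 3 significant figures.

d ≈ 3920 ly

m − M = 5 log₁₀(d/10 pc) + A  ⇒  25.9 − (14.1) − 1.4 = 5 log₁₀(d/10)
10.400 = 5 log₁₀(d/10)
log₁₀ d = (m − M − A)/5 + 1 = 3.0800
d = 10^3.0800 = 1202 pc
= 3919 ly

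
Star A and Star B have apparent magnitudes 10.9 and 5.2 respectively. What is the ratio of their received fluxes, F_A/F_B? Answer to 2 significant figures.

F_A/F_B ≈ 5.2×10^-3

Δm = 10.9 − (5.2) = 5.7
Flux ratio = 10^(−0.4 Δm) = 10^(−0.4 × 5.7) = 10^-2.280 = 5.248×10^-3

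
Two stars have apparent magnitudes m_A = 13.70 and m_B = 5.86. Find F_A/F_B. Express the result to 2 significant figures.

F_A/F_B ≈ 7.3×10^-4

Magnitude difference = 7.84
Flux ratio = 10^(−0.4 Δm) = 10^(−0.4 × 7.84) = 10^-3.136 = 7.311×10^-4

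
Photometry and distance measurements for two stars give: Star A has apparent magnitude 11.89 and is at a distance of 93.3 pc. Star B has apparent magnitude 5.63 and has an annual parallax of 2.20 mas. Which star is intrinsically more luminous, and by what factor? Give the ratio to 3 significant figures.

Star A: M = m − 5 log₁₀ d + 5 = 11.89 − 5·1.9699 + 5 = 7.041
Star B: p = 2.20 mas = 2.20×10^-3″ → d = 1/p = 454.5 pc
Star B: M = m − 5 log₁₀ d + 5 = 5.63 − 5·2.6576 + 5 = -2.658
ΔM = M_A − M_B = 7.041 − (-2.658) = 9.698; smaller M is more luminous → Star B.
L ratio = 10^(0.4 |ΔM|) = 10^3.879 = 7575

Star B is more luminous, by a factor of 7580.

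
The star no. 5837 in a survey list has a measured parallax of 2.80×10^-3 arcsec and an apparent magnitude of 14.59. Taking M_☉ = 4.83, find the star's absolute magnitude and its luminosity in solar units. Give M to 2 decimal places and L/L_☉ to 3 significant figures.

M ≈ 6.83; L/L_☉ ≈ 0.159

d = 1/p = 1/2.80×10^-3″ = 357.1 pc
M = m − 5 log₁₀ d + 5 = 14.59 − 5·2.5528 + 5 = 6.826
M − M_☉ = 6.826 − 4.83 = 1.996
L/L_☉ = 10^(−0.4 × 1.996) = 0.1591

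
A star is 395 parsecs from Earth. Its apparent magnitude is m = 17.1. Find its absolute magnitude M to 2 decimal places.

M ≈ 9.12

5 log₁₀(d/10 pc) = 5 log₁₀(395.0) − 5 = 7.983
M = m − 5 log₁₀(d/10) = 17.1 − 7.983 = 9.117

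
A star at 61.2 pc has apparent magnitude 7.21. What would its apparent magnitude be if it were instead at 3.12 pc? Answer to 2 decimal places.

Flux ∝ 1/d², so Δm = 5 log₁₀(d₂/d₁) = 5 log₁₀(3.12/61.2) = -6.463
m₂ = m₁ + Δm = 7.21 + (-6.463) = 0.747

m ≈ 0.75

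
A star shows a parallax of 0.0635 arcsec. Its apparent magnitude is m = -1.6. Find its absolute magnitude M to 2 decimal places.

M ≈ -2.59

d = 1/p = 1/0.0635″ = 15.75 pc
5 log₁₀(d/10 pc) = 5 log₁₀(15.75) − 5 = 0.986
M = m − 5 log₁₀(d/10) = -1.6 − 0.986 = -2.586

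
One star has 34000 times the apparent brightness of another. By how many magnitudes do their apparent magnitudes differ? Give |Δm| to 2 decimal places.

|Δm| ≈ 11.33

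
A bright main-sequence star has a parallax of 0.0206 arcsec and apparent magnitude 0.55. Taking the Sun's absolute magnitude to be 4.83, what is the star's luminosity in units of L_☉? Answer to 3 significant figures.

L/L_☉ ≈ 1210

d = 1/p = 1/0.0206″ = 48.54 pc
M = m − 5 log₁₀ d + 5 = 0.55 − 5·1.6861 + 5 = -2.881
M − M_☉ = -2.881 − 4.83 = -7.711
L/L_☉ = 10^(−0.4 × -7.711) = 1214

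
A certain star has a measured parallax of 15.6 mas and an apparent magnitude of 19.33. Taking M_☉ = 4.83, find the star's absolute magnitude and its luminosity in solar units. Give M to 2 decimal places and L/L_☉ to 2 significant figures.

d = 1/p = 1000/15.6 mas = 64.10 pc
M = m − 5 log₁₀ d + 5 = 19.33 − 5·1.8069 + 5 = 15.296
M − M_☉ = 15.296 − 4.83 = 10.466
L/L_☉ = 10^(−0.4 × 10.466) = 6.513×10^-5

M ≈ 15.30; L/L_☉ ≈ 6.5×10^-5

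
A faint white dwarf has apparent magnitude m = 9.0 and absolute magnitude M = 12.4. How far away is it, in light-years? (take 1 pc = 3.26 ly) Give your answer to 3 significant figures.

d ≈ 6.81 ly

Distance modulus: m − M = 9.0 − (12.4) = -3.400
m − M = 5 log₁₀ d − 5
log₁₀ d = (m − M)/5 + 1 = 0.3200
d = 10^0.3200 = 2.089 pc
= 6.811 ly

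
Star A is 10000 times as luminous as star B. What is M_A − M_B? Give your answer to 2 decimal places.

Pogson: ΔM = −2.5 log₁₀(ratio) = −2.5 log₁₀(10000) = −2.5 × 4.0000 = -10.000
Star A is brighter, so it has the smaller magnitude: the difference is negative.

M_A − M_B ≈ -10.00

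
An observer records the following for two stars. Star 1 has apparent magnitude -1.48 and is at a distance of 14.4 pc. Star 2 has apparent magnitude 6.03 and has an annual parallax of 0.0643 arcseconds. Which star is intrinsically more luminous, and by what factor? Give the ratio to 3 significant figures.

Star 1: M = m − 5 log₁₀ d + 5 = -1.48 − 5·1.1584 + 5 = -2.272
Star 2: d = 1/p = 1/0.0643″ = 15.55 pc
Star 2: M = m − 5 log₁₀ d + 5 = 6.03 − 5·1.1918 + 5 = 5.071
ΔM = M_1 − M_2 = -2.272 − (5.071) = -7.343; smaller M is more luminous → Star 1.
L ratio = 10^(0.4 |ΔM|) = 10^2.937 = 865.3

Star 1 is more luminous, by a factor of 865.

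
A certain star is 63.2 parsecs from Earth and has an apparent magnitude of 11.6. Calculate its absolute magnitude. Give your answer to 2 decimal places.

5 log₁₀(d/10 pc) = 5 log₁₀(63.20) − 5 = 4.004
M = m − 5 log₁₀(d/10) = 11.6 − 4.004 = 7.596

M ≈ 7.60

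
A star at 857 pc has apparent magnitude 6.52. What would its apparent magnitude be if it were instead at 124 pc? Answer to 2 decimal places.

m ≈ 2.32

Flux ∝ 1/d², so Δm = 5 log₁₀(d₂/d₁) = 5 log₁₀(124/857) = -4.198
m₂ = m₁ + Δm = 6.52 + (-4.198) = 2.322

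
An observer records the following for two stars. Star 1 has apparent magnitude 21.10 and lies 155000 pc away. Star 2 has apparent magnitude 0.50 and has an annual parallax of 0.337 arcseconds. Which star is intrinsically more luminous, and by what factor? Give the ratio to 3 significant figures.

Star 1 is more luminous, by a factor of 15.7.

Star 1: M = m − 5 log₁₀ d + 5 = 21.10 − 5·5.1903 + 5 = 0.148
Star 2: d = 1/p = 1/0.337″ = 2.967 pc
Star 2: M = m − 5 log₁₀ d + 5 = 0.50 − 5·0.4724 + 5 = 3.138
ΔM = M_1 − M_2 = 0.148 − (3.138) = -2.990; smaller M is more luminous → Star 1.
L ratio = 10^(0.4 |ΔM|) = 10^1.196 = 15.70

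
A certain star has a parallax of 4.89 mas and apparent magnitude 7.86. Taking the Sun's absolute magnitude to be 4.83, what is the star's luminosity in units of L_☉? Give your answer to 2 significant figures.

d = 1/p = 1000/4.89 mas = 204.5 pc
M = m − 5 log₁₀ d + 5 = 7.86 − 5·2.3107 + 5 = 1.307
M − M_☉ = 1.307 − 4.83 = -3.523
L/L_☉ = 10^(−0.4 × -3.523) = 25.67

L/L_☉ ≈ 26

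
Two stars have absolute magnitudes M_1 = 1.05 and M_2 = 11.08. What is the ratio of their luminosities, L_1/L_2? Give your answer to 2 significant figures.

ΔM = M_1 − M_2 = -10.03
L_1/L_2 = 10^(−0.4 ΔM) = 10^4.012 = 10280

L_1/L_2 ≈ 10000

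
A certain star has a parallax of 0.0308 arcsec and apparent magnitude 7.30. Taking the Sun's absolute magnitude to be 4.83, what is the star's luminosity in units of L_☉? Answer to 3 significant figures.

L/L_☉ ≈ 1.08

d = 1/p = 1/0.0308″ = 32.47 pc
M = m − 5 log₁₀ d + 5 = 7.30 − 5·1.5114 + 5 = 4.743
M − M_☉ = 4.743 − 4.83 = -0.087
L/L_☉ = 10^(−0.4 × -0.087) = 1.084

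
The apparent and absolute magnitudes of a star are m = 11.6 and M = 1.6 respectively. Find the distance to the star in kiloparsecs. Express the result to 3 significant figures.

μ = m − M = 10.000
m − M = 5 log₁₀ d − 5
log₁₀ d = (m − M)/5 + 1 = 3.0000
d = 10^3.0000 = 1000 pc
= 1.000 kpc

d ≈ 1.00 kpc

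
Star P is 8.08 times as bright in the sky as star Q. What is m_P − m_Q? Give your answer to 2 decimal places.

Pogson: Δm = −2.5 log₁₀(ratio) = −2.5 log₁₀(8.08) = −2.5 × 0.9074 = -2.269
Star P is brighter, so it has the smaller magnitude: the difference is negative.

m_P − m_Q ≈ -2.27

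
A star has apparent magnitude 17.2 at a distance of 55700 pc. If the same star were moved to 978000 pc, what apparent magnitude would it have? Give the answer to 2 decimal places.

m ≈ 23.42

Flux ∝ 1/d², so Δm = 5 log₁₀(d₂/d₁) = 5 log₁₀(978000/55700) = 6.222
m₂ = m₁ + Δm = 17.2 + (6.222) = 23.422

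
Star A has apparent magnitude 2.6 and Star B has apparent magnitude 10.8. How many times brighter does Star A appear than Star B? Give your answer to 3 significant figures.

1910

Magnitude difference = -8.2
Flux ratio = 10^(−0.4 Δm) = 10^(−0.4 × -8.2) = 10^3.280 = 1905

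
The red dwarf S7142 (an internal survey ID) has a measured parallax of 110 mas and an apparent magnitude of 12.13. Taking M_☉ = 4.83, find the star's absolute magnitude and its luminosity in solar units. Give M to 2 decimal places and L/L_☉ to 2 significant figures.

d = 1/p = 1000/110 mas = 9.091 pc
M = m − 5 log₁₀ d + 5 = 12.13 − 5·0.9586 + 5 = 12.337
M − M_☉ = 12.337 − 4.83 = 7.507
L/L_☉ = 10^(−0.4 × 7.507) = 9.936×10^-4

M ≈ 12.34; L/L_☉ ≈ 9.9×10^-4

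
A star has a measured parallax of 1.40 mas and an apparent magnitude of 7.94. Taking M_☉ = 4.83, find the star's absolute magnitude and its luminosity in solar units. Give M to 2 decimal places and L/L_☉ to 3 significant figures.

M ≈ -1.33; L/L_☉ ≈ 291

d = 1/p = 1000/1.40 mas = 714.3 pc
M = m − 5 log₁₀ d + 5 = 7.94 − 5·2.8539 + 5 = -1.329
M − M_☉ = -1.329 − 4.83 = -6.159
L/L_☉ = 10^(−0.4 × -6.159) = 290.9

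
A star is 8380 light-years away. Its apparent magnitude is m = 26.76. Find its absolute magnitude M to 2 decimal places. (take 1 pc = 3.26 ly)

d = 8380 ly / 3.26 = 2571 pc
5 log₁₀(d/10 pc) = 5 log₁₀(2571) − 5 = 12.050
M = m − 5 log₁₀(d/10) = 26.76 − 12.050 = 14.710

M ≈ 14.71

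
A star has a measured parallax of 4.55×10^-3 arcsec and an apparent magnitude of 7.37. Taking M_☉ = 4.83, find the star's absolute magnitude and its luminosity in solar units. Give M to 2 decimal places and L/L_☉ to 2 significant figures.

d = 1/p = 1/4.55×10^-3″ = 219.8 pc
M = m − 5 log₁₀ d + 5 = 7.37 − 5·2.3420 + 5 = 0.660
M − M_☉ = 0.660 − 4.83 = -4.170
L/L_☉ = 10^(−0.4 × -4.170) = 46.56

M ≈ 0.66; L/L_☉ ≈ 47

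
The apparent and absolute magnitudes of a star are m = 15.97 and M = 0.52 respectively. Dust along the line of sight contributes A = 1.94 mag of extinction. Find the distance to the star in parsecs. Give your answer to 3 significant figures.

d ≈ 5040 pc

m − M = 5 log₁₀(d/10 pc) + A  ⇒  15.97 − (0.52) − 1.94 = 5 log₁₀(d/10)
13.510 = 5 log₁₀(d/10)
log₁₀ d = (m − M − A)/5 + 1 = 3.7020
d = 10^3.7020 = 5035 pc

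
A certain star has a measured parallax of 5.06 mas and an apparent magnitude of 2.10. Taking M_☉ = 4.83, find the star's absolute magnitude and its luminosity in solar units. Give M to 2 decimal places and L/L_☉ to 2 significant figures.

d = 1/p = 1000/5.06 mas = 197.6 pc
M = m − 5 log₁₀ d + 5 = 2.10 − 5·2.2958 + 5 = -4.379
M − M_☉ = -4.379 − 4.83 = -9.209
L/L_☉ = 10^(−0.4 × -9.209) = 4827

M ≈ -4.38; L/L_☉ ≈ 4800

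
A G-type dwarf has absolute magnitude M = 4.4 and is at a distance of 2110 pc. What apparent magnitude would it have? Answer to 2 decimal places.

m ≈ 16.02

m = M + 5 log₁₀ d − 5 = 4.4 + 5·3.3243 − 5 = 16.021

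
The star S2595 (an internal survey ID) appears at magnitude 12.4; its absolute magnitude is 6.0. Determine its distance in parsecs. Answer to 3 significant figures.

d ≈ 191 pc

μ = m − M = 6.400
m − M = 5 log₁₀ d − 5
log₁₀ d = (m − M)/5 + 1 = 2.2800
d = 10^2.2800 = 190.5 pc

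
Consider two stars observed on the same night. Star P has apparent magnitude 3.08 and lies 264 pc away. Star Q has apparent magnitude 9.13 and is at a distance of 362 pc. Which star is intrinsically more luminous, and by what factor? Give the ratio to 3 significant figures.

Star P is more luminous, by a factor of 140.

Star P: M = m − 5 log₁₀ d + 5 = 3.08 − 5·2.4216 + 5 = -4.028
Star Q: M = m − 5 log₁₀ d + 5 = 9.13 − 5·2.5587 + 5 = 1.336
ΔM = M_P − M_Q = -4.028 − (1.336) = -5.364; smaller M is more luminous → Star P.
L ratio = 10^(0.4 |ΔM|) = 10^2.146 = 139.9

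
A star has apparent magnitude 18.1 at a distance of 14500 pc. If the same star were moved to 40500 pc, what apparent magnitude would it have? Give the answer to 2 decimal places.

m ≈ 20.33

Flux ∝ 1/d², so Δm = 5 log₁₀(d₂/d₁) = 5 log₁₀(40500/14500) = 2.230
m₂ = m₁ + Δm = 18.1 + (2.230) = 20.330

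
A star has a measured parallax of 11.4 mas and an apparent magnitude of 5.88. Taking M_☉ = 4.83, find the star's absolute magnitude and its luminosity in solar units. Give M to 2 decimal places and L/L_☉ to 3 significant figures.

d = 1/p = 1000/11.4 mas = 87.72 pc
M = m − 5 log₁₀ d + 5 = 5.88 − 5·1.9431 + 5 = 1.165
M − M_☉ = 1.165 − 4.83 = -3.665
L/L_☉ = 10^(−0.4 × -3.665) = 29.25

M ≈ 1.16; L/L_☉ ≈ 29.3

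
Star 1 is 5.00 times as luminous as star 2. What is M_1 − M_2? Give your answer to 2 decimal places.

Pogson: ΔM = −2.5 log₁₀(ratio) = −2.5 log₁₀(5.00) = −2.5 × 0.6990 = -1.747
Star 1 is brighter, so it has the smaller magnitude: the difference is negative.

M_1 − M_2 ≈ -1.75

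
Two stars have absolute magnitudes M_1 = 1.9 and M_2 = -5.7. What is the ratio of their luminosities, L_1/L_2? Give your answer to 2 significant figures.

L_1/L_2 ≈ 9.1×10^-4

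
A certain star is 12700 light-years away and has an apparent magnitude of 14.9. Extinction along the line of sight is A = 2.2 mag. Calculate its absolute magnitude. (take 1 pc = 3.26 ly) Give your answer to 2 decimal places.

M ≈ -0.25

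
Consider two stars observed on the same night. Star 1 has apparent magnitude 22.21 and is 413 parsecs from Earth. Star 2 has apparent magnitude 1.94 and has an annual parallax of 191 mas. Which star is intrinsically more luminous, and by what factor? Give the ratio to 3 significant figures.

Star 1: M = m − 5 log₁₀ d + 5 = 22.21 − 5·2.6160 + 5 = 14.130
Star 2: p = 191 mas = 0.191″ → d = 1/p = 5.236 pc
Star 2: M = m − 5 log₁₀ d + 5 = 1.94 − 5·0.7190 + 5 = 3.345
ΔM = M_1 − M_2 = 14.130 − (3.345) = 10.785; smaller M is more luminous → Star 2.
L ratio = 10^(0.4 |ΔM|) = 10^4.314 = 20610

Star 2 is more luminous, by a factor of 20600.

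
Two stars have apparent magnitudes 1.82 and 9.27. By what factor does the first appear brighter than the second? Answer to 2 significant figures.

950

Δm = 1.82 − (9.27) = -7.45
Flux ratio = 10^(−0.4 Δm) = 10^(−0.4 × -7.45) = 10^2.980 = 955.0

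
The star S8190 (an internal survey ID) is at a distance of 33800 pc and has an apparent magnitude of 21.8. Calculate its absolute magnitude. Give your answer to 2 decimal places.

M ≈ 4.16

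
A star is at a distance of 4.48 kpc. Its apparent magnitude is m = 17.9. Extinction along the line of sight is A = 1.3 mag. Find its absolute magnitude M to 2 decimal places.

M ≈ 3.34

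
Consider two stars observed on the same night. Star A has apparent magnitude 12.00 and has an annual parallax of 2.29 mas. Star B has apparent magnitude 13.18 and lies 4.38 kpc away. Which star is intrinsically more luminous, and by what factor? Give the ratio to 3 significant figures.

Star B is more luminous, by a factor of 33.9.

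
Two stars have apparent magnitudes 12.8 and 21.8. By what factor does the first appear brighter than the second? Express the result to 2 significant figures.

4000

Δm = 12.8 − (21.8) = -9.0
Flux ratio = 10^(−0.4 Δm) = 10^(−0.4 × -9.0) = 10^3.600 = 3981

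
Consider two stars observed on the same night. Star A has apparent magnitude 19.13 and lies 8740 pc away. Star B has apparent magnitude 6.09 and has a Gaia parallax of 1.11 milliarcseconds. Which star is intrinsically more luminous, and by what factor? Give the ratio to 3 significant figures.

Star B is more luminous, by a factor of 1750.

Star A: M = m − 5 log₁₀ d + 5 = 19.13 − 5·3.9415 + 5 = 4.422
Star B: p = 1.11 mas = 1.11×10^-3″ → d = 1/p = 900.9 pc
Star B: M = m − 5 log₁₀ d + 5 = 6.09 − 5·2.9547 + 5 = -3.683
ΔM = M_A − M_B = 4.422 − (-3.683) = 8.106; smaller M is more luminous → Star B.
L ratio = 10^(0.4 |ΔM|) = 10^3.242 = 1747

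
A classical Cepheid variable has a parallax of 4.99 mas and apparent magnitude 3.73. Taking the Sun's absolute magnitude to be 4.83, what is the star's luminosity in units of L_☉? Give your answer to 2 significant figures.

d = 1/p = 1000/4.99 mas = 200.4 pc
M = m − 5 log₁₀ d + 5 = 3.73 − 5·2.3019 + 5 = -2.779
M − M_☉ = -2.779 − 4.83 = -7.609
L/L_☉ = 10^(−0.4 × -7.609) = 1106

L/L_☉ ≈ 1100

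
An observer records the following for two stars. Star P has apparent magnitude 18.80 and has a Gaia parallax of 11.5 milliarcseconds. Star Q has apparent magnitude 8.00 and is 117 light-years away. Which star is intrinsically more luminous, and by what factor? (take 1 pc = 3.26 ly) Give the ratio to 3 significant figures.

Star Q is more luminous, by a factor of 3560.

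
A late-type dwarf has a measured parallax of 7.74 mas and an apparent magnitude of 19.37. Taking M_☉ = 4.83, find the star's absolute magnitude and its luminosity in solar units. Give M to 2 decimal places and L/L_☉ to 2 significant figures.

M ≈ 13.81; L/L_☉ ≈ 2.5×10^-4

d = 1/p = 1000/7.74 mas = 129.2 pc
M = m − 5 log₁₀ d + 5 = 19.37 − 5·2.1113 + 5 = 13.814
M − M_☉ = 13.814 − 4.83 = 8.984
L/L_☉ = 10^(−0.4 × 8.984) = 2.550×10^-4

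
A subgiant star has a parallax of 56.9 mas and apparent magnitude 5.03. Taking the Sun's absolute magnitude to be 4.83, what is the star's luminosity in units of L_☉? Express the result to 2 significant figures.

d = 1/p = 1000/56.9 mas = 17.57 pc
M = m − 5 log₁₀ d + 5 = 5.03 − 5·1.2449 + 5 = 3.806
M − M_☉ = 3.806 − 4.83 = -1.024
L/L_☉ = 10^(−0.4 × -1.024) = 2.569

L/L_☉ ≈ 2.6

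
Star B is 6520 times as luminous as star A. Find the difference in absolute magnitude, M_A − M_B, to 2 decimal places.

Pogson: ΔM = −2.5 log₁₀(ratio) = −2.5 log₁₀(6520) = −2.5 × 3.8142 = -9.536
Star B is brighter so has the smaller magnitude: M_A − M_B is positive.

M_A − M_B ≈ 9.54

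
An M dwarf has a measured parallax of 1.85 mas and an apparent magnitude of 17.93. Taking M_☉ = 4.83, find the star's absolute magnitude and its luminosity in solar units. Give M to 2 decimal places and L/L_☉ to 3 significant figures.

M ≈ 9.27; L/L_☉ ≈ 0.0168

d = 1/p = 1000/1.85 mas = 540.5 pc
M = m − 5 log₁₀ d + 5 = 17.93 − 5·2.7328 + 5 = 9.266
M − M_☉ = 9.266 − 4.83 = 4.436
L/L_☉ = 10^(−0.4 × 4.436) = 0.01681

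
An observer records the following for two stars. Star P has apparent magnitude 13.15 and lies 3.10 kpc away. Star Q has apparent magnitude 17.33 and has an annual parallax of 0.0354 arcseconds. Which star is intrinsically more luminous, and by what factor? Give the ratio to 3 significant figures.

Star P is more luminous, by a factor of 566000.

Star P: d = 3.10 kpc = 3100 pc
Star P: M = m − 5 log₁₀ d + 5 = 13.15 − 5·3.4914 + 5 = 0.693
Star Q: d = 1/p = 1/0.0354″ = 28.25 pc
Star Q: M = m − 5 log₁₀ d + 5 = 17.33 − 5·1.4510 + 5 = 15.075
ΔM = M_P − M_Q = 0.693 − (15.075) = -14.382; smaller M is more luminous → Star P.
L ratio = 10^(0.4 |ΔM|) = 10^5.753 = 565900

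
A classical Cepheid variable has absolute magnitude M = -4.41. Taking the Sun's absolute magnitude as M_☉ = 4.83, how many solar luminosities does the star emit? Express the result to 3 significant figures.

M − M_☉ = -4.41 − 4.83 = -9.240
L/L_☉ = 10^(−0.4 (M − M_☉)) = 10^3.696 = 4966

L/L_☉ ≈ 4970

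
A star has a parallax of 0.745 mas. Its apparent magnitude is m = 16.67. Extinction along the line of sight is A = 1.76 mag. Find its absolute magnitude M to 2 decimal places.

p = 0.745 mas = 7.45×10^-4″ → d = 1/p = 1342 pc
5 log₁₀(d/10 pc) = 5 log₁₀(1342) − 5 = 10.639
M = m − 5 log₁₀(d/10) − A = 16.67 − 10.639 − 1.76 = 4.271

M ≈ 4.27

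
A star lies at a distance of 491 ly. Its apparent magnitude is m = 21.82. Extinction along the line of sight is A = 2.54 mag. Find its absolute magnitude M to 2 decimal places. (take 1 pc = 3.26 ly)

d = 491 ly / 3.26 = 150.6 pc
5 log₁₀(d/10 pc) = 5 log₁₀(150.6) − 5 = 5.889
M = m − 5 log₁₀(d/10) − A = 21.82 − 5.889 − 2.54 = 13.391

M ≈ 13.39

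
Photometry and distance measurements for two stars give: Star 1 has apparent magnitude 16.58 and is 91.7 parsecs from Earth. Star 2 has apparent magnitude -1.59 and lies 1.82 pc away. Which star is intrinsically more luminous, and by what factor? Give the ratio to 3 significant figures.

Star 2 is more luminous, by a factor of 7300.

Star 1: M = m − 5 log₁₀ d + 5 = 16.58 − 5·1.9624 + 5 = 11.768
Star 2: M = m − 5 log₁₀ d + 5 = -1.59 − 5·0.2601 + 5 = 2.110
ΔM = M_1 − M_2 = 11.768 − (2.110) = 9.659; smaller M is more luminous → Star 2.
L ratio = 10^(0.4 |ΔM|) = 10^3.863 = 7301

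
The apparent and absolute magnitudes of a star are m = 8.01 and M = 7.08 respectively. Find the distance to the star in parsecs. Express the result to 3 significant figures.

d ≈ 15.3 pc

μ = m − M = 0.930
m − M = 5 log₁₀ d − 5
log₁₀ d = (m − M)/5 + 1 = 1.1860
d = 10^1.1860 = 15.35 pc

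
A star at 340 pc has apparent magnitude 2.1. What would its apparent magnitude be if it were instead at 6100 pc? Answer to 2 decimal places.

m ≈ 8.37

Flux ∝ 1/d², so Δm = 5 log₁₀(d₂/d₁) = 5 log₁₀(6100/340) = 6.269
m₂ = m₁ + Δm = 2.1 + (6.269) = 8.369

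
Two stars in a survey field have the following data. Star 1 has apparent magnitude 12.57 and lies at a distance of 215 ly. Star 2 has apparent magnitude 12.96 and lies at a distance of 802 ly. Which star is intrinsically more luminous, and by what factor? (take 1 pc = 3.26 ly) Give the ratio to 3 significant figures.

Star 1: d = 215 ly / 3.26 = 65.95 pc
Star 1: M = m − 5 log₁₀ d + 5 = 12.57 − 5·1.8192 + 5 = 8.474
Star 2: d = 802 ly / 3.26 = 246.0 pc
Star 2: M = m − 5 log₁₀ d + 5 = 12.96 − 5·2.3910 + 5 = 6.005
ΔM = M_1 − M_2 = 8.474 − (6.005) = 2.469; smaller M is more luminous → Star 2.
L ratio = 10^(0.4 |ΔM|) = 10^0.987 = 9.716

Star 2 is more luminous, by a factor of 9.72.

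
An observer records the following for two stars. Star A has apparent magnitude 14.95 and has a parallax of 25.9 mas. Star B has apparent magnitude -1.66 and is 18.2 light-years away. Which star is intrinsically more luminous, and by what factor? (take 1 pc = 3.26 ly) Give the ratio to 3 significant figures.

Star B is more luminous, by a factor of 92100.

Star A: p = 25.9 mas = 0.0259″ → d = 1/p = 38.61 pc
Star A: M = m − 5 log₁₀ d + 5 = 14.95 − 5·1.5867 + 5 = 12.016
Star B: d = 18.2 ly / 3.26 = 5.583 pc
Star B: M = m − 5 log₁₀ d + 5 = -1.66 − 5·0.7469 + 5 = -0.394
ΔM = M_A − M_B = 12.016 − (-0.394) = 12.411; smaller M is more luminous → Star B.
L ratio = 10^(0.4 |ΔM|) = 10^4.964 = 92110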